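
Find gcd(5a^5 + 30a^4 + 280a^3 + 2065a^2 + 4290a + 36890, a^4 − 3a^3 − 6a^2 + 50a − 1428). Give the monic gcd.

a^2 − 2a + 34

By polynomial division,
  5a^5 + 30a^4 + 280a^3 + 2065a^2 + 4290a + 36890 = (5a + 45)(a^4 − 3a^3 − 6a^2 + 50a − 1428) + (445a^3 + 2085a^2 + 9180a + 101150)
  a^4 − 3a^3 − 6a^2 + 50a − 1428 = ((1/445)a − 684/39605)(445a^3 + 2085a^2 + 9180a + 101150) + ((74298/7921)a^2 − (148596/7921)a + 2526132/7921)
  445a^3 + 2085a^2 + 9180a + 101150 = ((3524845/74298)a + 3366425/10614)((74298/7921)a^2 − (148596/7921)a + 2526132/7921) + (0)
Last nonzero remainder: (74298/7921)a^2 − (148596/7921)a + 2526132/7921. Dividing through by 74298/7921 gives the monic gcd a^2 − 2a + 34.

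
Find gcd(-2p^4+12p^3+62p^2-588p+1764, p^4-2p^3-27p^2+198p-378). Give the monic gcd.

Euclidean algorithm in ℚ[p]:
  -2p^4+12p^3+62p^2-588p+1764 = (-2)(p^4-2p^3-27p^2+198p-378) + (8p^3+8p^2-192p+1008)
  p^4-2p^3-27p^2+198p-378 = ((1/8)p-3/8)(8p^3+8p^2-192p+1008) + (0)
Last nonzero remainder: 8p^3+8p^2-192p+1008. Dividing through by 8 gives the monic gcd p^3+p^2-24p+126.

p^3+p^2-24p+126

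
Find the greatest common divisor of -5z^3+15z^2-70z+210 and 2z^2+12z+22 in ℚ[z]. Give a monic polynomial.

1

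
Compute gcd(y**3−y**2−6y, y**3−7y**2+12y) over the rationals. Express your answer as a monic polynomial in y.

y**2−3y

Euclidean algorithm in ℚ[y]:
  y**3−y**2−6y = (y**3−7y**2+12y) + (6y**2−18y)
  y**3−7y**2+12y = ((1/6)y−2/3)(6y**2−18y) + (0)
Last nonzero remainder: 6y**2−18y. Dividing through by 6 gives the monic gcd y**2−3y.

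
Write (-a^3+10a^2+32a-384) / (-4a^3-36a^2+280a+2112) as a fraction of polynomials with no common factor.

Apply the Euclidean algorithm:
  -a^3+10a^2+32a-384 = (1/4)(-4a^3-36a^2+280a+2112) + (19a^2-38a-912)
  -4a^3-36a^2+280a+2112 = (-(4/19)a-44/19)(19a^2-38a-912) + (0)
Last nonzero remainder: 19a^2-38a-912. Dividing through by 19 gives the monic gcd a^2-2a-48.
Cancel a^2-2a-48 from numerator and denominator to get the reduced form.

(a-8)/(4a+44)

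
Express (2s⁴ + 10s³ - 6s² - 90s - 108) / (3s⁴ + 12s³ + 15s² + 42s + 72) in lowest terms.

Euclidean algorithm in ℚ[s]:
  2s⁴ + 10s³ - 6s² - 90s - 108 = (2/3)(3s⁴ + 12s³ + 15s² + 42s + 72) + (2s³ - 16s² - 118s - 156)
  3s⁴ + 12s³ + 15s² + 42s + 72 = ((3/2)s + 18)(2s³ - 16s² - 118s - 156) + (480s² + 2400s + 2880)
  2s³ - 16s² - 118s - 156 = ((1/240)s - 13/240)(480s² + 2400s + 2880) + (0)
Last nonzero remainder: 480s² + 2400s + 2880. Dividing through by 480 gives the monic gcd s² + 5s + 6.
Cancel s² + 5s + 6 from numerator and denominator to get the reduced form.

(2s² - 18)/(3s² - 3s + 12)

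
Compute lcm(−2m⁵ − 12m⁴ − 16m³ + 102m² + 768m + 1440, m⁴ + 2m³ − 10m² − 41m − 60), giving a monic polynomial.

By polynomial division,
  −2m⁵ − 12m⁴ − 16m³ + 102m² + 768m + 1440 = (−2m − 8)(m⁴ + 2m³ − 10m² − 41m − 60) + (−20m³ − 60m² + 320m + 960)
  m⁴ + 2m³ − 10m² − 41m − 60 = (−(1/20)m + 1/20)(−20m³ − 60m² + 320m + 960) + (9m² − 9m − 108)
  −20m³ − 60m² + 320m + 960 = (−(20/9)m − 80/9)(9m² − 9m − 108) + (0)
Last nonzero remainder: 9m² − 9m − 108. Dividing through by 9 gives the monic gcd m² − m − 12.
Then lcm(f, g) = f·g / gcd(f, g); expanding and making the result monic gives the answer.

m⁷ + 9m⁶ + 31m⁵ + 3m⁴ − 497m³ − 2127m² − 4080m − 3600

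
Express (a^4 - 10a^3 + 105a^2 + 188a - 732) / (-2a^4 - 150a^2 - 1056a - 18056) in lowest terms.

(-a^2 - a + 6)/(2a^2 + 22a + 148)

Euclidean algorithm in ℚ[a]:
  a^4 - 10a^3 + 105a^2 + 188a - 732 = (-1/2)(-2a^4 - 150a^2 - 1056a - 18056) + (-10a^3 + 30a^2 - 340a - 9760)
  -2a^4 - 150a^2 - 1056a - 18056 = ((1/5)a + 3/5)(-10a^3 + 30a^2 - 340a - 9760) + (-100a^2 + 1100a - 12200)
  -10a^3 + 30a^2 - 340a - 9760 = ((1/10)a + 4/5)(-100a^2 + 1100a - 12200) + (0)
Last nonzero remainder: -100a^2 + 1100a - 12200. Dividing through by -100 gives the monic gcd a^2 - 11a + 122.
Cancel a^2 - 11a + 122 from numerator and denominator to get the reduced form.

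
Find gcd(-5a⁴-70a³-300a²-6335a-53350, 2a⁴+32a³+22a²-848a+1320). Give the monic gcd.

a²+21a+110

Apply the Euclidean algorithm:
  -5a⁴-70a³-300a²-6335a-53350 = (-5/2)(2a⁴+32a³+22a²-848a+1320) + (10a³-245a²-8455a-50050)
  2a⁴+32a³+22a²-848a+1320 = ((1/5)a+81/10)(10a³-245a²-8455a-50050) + ((7395/2)a²+(155295/2)a+406725)
  10a³-245a²-8455a-50050 = ((4/1479)a-182/1479)((7395/2)a²+(155295/2)a+406725) + (0)
Last nonzero remainder: (7395/2)a²+(155295/2)a+406725. Dividing through by 7395/2 gives the monic gcd a²+21a+110.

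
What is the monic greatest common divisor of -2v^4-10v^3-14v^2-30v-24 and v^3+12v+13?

v+1

By polynomial division,
  -2v^4-10v^3-14v^2-30v-24 = (-2v-10)(v^3+12v+13) + (10v^2+116v+106)
  v^3+12v+13 = ((1/10)v-29/25)(10v^2+116v+106) + ((3399/25)v+3399/25)
  10v^2+116v+106 = ((250/3399)v+2650/3399)((3399/25)v+3399/25) + (0)
Last nonzero remainder: (3399/25)v+3399/25. Dividing through by 3399/25 gives the monic gcd v+1.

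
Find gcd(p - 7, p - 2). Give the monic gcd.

1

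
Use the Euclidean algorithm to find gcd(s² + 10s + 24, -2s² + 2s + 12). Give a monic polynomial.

By polynomial division,
  s² + 10s + 24 = (-1/2)(-2s² + 2s + 12) + (11s + 30)
  -2s² + 2s + 12 = (-(2/11)s + 82/121)(11s + 30) + (-1008/121)
  11s + 30 = (-(1331/1008)s - 605/168)(-1008/121) + (0)
The last nonzero remainder is the constant -1008/121, so the polynomials are coprime and gcd = 1.

1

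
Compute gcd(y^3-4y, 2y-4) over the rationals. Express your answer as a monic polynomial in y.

y-2

Euclidean algorithm in ℚ[y]:
  y^3-4y = ((1/2)y^2+y)(2y-4) + (0)
Last nonzero remainder: 2y-4. Dividing through by 2 gives the monic gcd y-2.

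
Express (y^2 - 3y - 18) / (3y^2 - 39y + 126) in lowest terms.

(y + 3)/(3y - 21)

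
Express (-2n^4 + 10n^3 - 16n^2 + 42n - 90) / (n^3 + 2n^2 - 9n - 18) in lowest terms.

Repeated division with remainder:
  -2n^4 + 10n^3 - 16n^2 + 42n - 90 = (-2n + 14)(n^3 + 2n^2 - 9n - 18) + (-62n^2 + 132n + 162)
  n^3 + 2n^2 - 9n - 18 = (-(1/62)n - 64/961)(-62n^2 + 132n + 162) + ((2310/961)n - 6930/961)
  -62n^2 + 132n + 162 = (-(29791/1155)n - 8649/385)((2310/961)n - 6930/961) + (0)
Last nonzero remainder: (2310/961)n - 6930/961. Dividing through by 2310/961 gives the monic gcd n - 3.
Cancel n - 3 from numerator and denominator to get the reduced form.

(-2n^3 + 4n^2 - 4n + 30)/(n^2 + 5n + 6)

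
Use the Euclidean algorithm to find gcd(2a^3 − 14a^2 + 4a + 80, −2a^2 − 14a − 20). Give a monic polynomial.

By polynomial division,
  2a^3 − 14a^2 + 4a + 80 = (−a + 14)(−2a^2 − 14a − 20) + (180a + 360)
  −2a^2 − 14a − 20 = (−(1/90)a − 1/18)(180a + 360) + (0)
Last nonzero remainder: 180a + 360. Dividing through by 180 gives the monic gcd a + 2.

a + 2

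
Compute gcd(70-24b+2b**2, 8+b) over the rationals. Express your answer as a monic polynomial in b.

1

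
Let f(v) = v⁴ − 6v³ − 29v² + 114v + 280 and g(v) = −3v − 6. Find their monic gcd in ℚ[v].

v + 2

By polynomial division,
  v⁴ − 6v³ − 29v² + 114v + 280 = (−(1/3)v³ + (8/3)v² + (13/3)v − 140/3)(−3v − 6) + (0)
Last nonzero remainder: −3v − 6. Dividing through by −3 gives the monic gcd v + 2.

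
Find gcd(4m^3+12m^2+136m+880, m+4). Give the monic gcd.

1

Euclidean algorithm in ℚ[m]:
  4m^3+12m^2+136m+880 = (4m^2−4m+152)(m+4) + (272)
  m+4 = ((1/272)m+1/68)(272) + (0)
The last nonzero remainder is the constant 272, so the polynomials are coprime and gcd = 1.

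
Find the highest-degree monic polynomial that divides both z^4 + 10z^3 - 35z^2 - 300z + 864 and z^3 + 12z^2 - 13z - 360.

Euclidean algorithm in ℚ[z]:
  z^4 + 10z^3 - 35z^2 - 300z + 864 = (z - 2)(z^3 + 12z^2 - 13z - 360) + (2z^2 + 34z + 144)
  z^3 + 12z^2 - 13z - 360 = ((1/2)z - 5/2)(2z^2 + 34z + 144) + (0)
Last nonzero remainder: 2z^2 + 34z + 144. Dividing through by 2 gives the monic gcd z^2 + 17z + 72.

z^2 + 17z + 72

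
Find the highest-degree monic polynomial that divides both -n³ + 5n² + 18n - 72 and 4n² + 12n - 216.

Repeated division with remainder:
  -n³ + 5n² + 18n - 72 = (-(1/4)n + 2)(4n² + 12n - 216) + (-60n + 360)
  4n² + 12n - 216 = (-(1/15)n - 3/5)(-60n + 360) + (0)
Last nonzero remainder: -60n + 360. Dividing through by -60 gives the monic gcd n - 6.

n - 6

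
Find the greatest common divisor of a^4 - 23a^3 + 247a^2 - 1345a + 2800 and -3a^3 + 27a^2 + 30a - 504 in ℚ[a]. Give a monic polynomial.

a - 7

Repeated division with remainder:
  a^4 - 23a^3 + 247a^2 - 1345a + 2800 = (-(1/3)a + 14/3)(-3a^3 + 27a^2 + 30a - 504) + (131a^2 - 1653a + 5152)
  -3a^3 + 27a^2 + 30a - 504 = (-(3/131)a - 1422/17161)(131a^2 - 1653a + 5152) + ((189000/17161)a - 1323000/17161)
  131a^2 - 1653a + 5152 = ((2248091/189000)a - 1578812/23625)((189000/17161)a - 1323000/17161) + (0)
Last nonzero remainder: (189000/17161)a - 1323000/17161. Dividing through by 189000/17161 gives the monic gcd a - 7.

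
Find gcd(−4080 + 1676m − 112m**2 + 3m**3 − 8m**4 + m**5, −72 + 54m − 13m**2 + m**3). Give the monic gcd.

By polynomial division,
  m**5 − 8m**4 + 3m**3 − 112m**2 + 1676m − 4080 = (m**2 + 5m + 14)(m**3 − 13m**2 + 54m − 72) + (−128m**2 + 1280m − 3072)
  m**3 − 13m**2 + 54m − 72 = (−(1/128)m + 3/128)(−128m**2 + 1280m − 3072) + (0)
Last nonzero remainder: −128m**2 + 1280m − 3072. Dividing through by −128 gives the monic gcd m**2 − 10m + 24.

24 − 10m + m**2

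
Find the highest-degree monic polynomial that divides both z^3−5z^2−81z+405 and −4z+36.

z−9

Repeated division with remainder:
  z^3−5z^2−81z+405 = (−(1/4)z^2−z+45/4)(−4z+36) + (0)
Last nonzero remainder: −4z+36. Dividing through by −4 gives the monic gcd z−9.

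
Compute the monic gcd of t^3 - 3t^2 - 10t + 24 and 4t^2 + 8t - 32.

t - 2

Repeated division with remainder:
  t^3 - 3t^2 - 10t + 24 = ((1/4)t - 5/4)(4t^2 + 8t - 32) + (8t - 16)
  4t^2 + 8t - 32 = ((1/2)t + 2)(8t - 16) + (0)
Last nonzero remainder: 8t - 16. Dividing through by 8 gives the monic gcd t - 2.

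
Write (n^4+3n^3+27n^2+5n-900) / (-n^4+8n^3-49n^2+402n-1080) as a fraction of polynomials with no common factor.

Repeated division with remainder:
  n^4+3n^3+27n^2+5n-900 = (-1)(-n^4+8n^3-49n^2+402n-1080) + (11n^3-22n^2+407n-1980)
  -n^4+8n^3-49n^2+402n-1080 = (-(1/11)n+6/11)(11n^3-22n^2+407n-1980) + (0)
Last nonzero remainder: 11n^3-22n^2+407n-1980. Dividing through by 11 gives the monic gcd n^3-2n^2+37n-180.
Cancel n^3-2n^2+37n-180 from numerator and denominator to get the reduced form.

(-n-5)/(n-6)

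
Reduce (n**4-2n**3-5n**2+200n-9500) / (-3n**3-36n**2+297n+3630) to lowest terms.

(-n**3-8n**2-75n-950)/(3n**2+66n+363)

Apply the Euclidean algorithm:
  n**4-2n**3-5n**2+200n-9500 = (-(1/3)n+14/3)(-3n**3-36n**2+297n+3630) + (262n**2+24n-26440)
  -3n**3-36n**2+297n+3630 = (-(3/262)n-2340/17161)(262n**2+24n-26440) + (-(42483/17161)n+424830/17161)
  262n**2+24n-26440 = (-(4496182/42483)n-45373684/42483)(-(42483/17161)n+424830/17161) + (0)
Last nonzero remainder: -(42483/17161)n+424830/17161. Dividing through by -42483/17161 gives the monic gcd n-10.
Cancel n-10 from numerator and denominator to get the reduced form.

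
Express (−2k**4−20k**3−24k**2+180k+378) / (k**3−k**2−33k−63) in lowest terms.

(−2k**2−8k+42)/(k−7)

Euclidean algorithm in ℚ[k]:
  −2k**4−20k**3−24k**2+180k+378 = (−2k−22)(k**3−k**2−33k−63) + (−112k**2−672k−1008)
  k**3−k**2−33k−63 = (−(1/112)k+1/16)(−112k**2−672k−1008) + (0)
Last nonzero remainder: −112k**2−672k−1008. Dividing through by −112 gives the monic gcd k**2+6k+9.
Cancel k**2+6k+9 from numerator and denominator to get the reduced form.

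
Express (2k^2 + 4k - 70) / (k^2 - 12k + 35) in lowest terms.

(2k + 14)/(k - 7)

Apply the Euclidean algorithm:
  2k^2 + 4k - 70 = (2)(k^2 - 12k + 35) + (28k - 140)
  k^2 - 12k + 35 = ((1/28)k - 1/4)(28k - 140) + (0)
Last nonzero remainder: 28k - 140. Dividing through by 28 gives the monic gcd k - 5.
Cancel k - 5 from numerator and denominator to get the reduced form.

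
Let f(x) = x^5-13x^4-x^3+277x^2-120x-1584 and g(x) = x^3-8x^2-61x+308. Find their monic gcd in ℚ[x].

Euclidean algorithm in ℚ[x]:
  x^5-13x^4-x^3+277x^2-120x-1584 = (x^2-5x+20)(x^3-8x^2-61x+308) + (-176x^2+2640x-7744)
  x^3-8x^2-61x+308 = (-(1/176)x-7/176)(-176x^2+2640x-7744) + (0)
Last nonzero remainder: -176x^2+2640x-7744. Dividing through by -176 gives the monic gcd x^2-15x+44.

x^2-15x+44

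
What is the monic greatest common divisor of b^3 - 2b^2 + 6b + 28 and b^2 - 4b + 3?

1

Euclidean algorithm in ℚ[b]:
  b^3 - 2b^2 + 6b + 28 = (b + 2)(b^2 - 4b + 3) + (11b + 22)
  b^2 - 4b + 3 = ((1/11)b - 6/11)(11b + 22) + (15)
  11b + 22 = ((11/15)b + 22/15)(15) + (0)
The last nonzero remainder is the constant 15, so the polynomials are coprime and gcd = 1.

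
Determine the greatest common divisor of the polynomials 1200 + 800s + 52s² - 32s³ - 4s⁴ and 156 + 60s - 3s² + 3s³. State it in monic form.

By polynomial division,
  -4s⁴ - 32s³ + 52s² + 800s + 1200 = (-(4/3)s - 12)(3s³ - 3s² + 60s + 156) + (96s² + 1728s + 3072)
  3s³ - 3s² + 60s + 156 = ((1/32)s - 19/32)(96s² + 1728s + 3072) + (990s + 1980)
  96s² + 1728s + 3072 = ((16/165)s + 256/165)(990s + 1980) + (0)
Last nonzero remainder: 990s + 1980. Dividing through by 990 gives the monic gcd s + 2.

2 + s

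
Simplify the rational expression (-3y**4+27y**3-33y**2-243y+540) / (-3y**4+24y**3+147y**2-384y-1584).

(y**2-8y+15)/(y**2-7y-44)

Euclidean algorithm in ℚ[y]:
  -3y**4+27y**3-33y**2-243y+540 = (-3y**4+24y**3+147y**2-384y-1584) + (3y**3-180y**2+141y+2124)
  -3y**4+24y**3+147y**2-384y-1584 = (-y-52)(3y**3-180y**2+141y+2124) + (-9072y**2+9072y+108864)
  3y**3-180y**2+141y+2124 = (-(1/3024)y+59/3024)(-9072y**2+9072y+108864) + (0)
Last nonzero remainder: -9072y**2+9072y+108864. Dividing through by -9072 gives the monic gcd y**2-y-12.
Cancel y**2-y-12 from numerator and denominator to get the reduced form.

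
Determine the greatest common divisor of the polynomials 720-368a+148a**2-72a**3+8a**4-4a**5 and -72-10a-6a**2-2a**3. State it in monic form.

9-a+a**2

Repeated division with remainder:
  -4a**5+8a**4-72a**3+148a**2-368a+720 = (2a**2-10a+56)(-2a**3-6a**2-10a-72) + (528a**2-528a+4752)
  -2a**3-6a**2-10a-72 = (-(1/264)a-1/66)(528a**2-528a+4752) + (0)
Last nonzero remainder: 528a**2-528a+4752. Dividing through by 528 gives the monic gcd a**2-a+9.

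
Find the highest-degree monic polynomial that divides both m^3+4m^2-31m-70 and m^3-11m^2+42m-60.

Euclidean algorithm in ℚ[m]:
  m^3+4m^2-31m-70 = (m^3-11m^2+42m-60) + (15m^2-73m-10)
  m^3-11m^2+42m-60 = ((1/15)m-92/225)(15m^2-73m-10) + ((2884/225)m-2884/45)
  15m^2-73m-10 = ((3375/2884)m+225/1442)((2884/225)m-2884/45) + (0)
Last nonzero remainder: (2884/225)m-2884/45. Dividing through by 2884/225 gives the monic gcd m-5.

m-5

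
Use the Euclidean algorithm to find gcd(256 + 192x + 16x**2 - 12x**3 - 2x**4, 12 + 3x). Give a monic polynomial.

4 + x

By polynomial division,
  -2x**4 - 12x**3 + 16x**2 + 192x + 256 = (-(2/3)x**3 - (4/3)x**2 + (32/3)x + 64/3)(3x + 12) + (0)
Last nonzero remainder: 3x + 12. Dividing through by 3 gives the monic gcd x + 4.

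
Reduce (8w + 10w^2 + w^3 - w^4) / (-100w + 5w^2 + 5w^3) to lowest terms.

(-2 - 3w - w^2)/(25 + 5w)

Repeated division with remainder:
  -w^4 + w^3 + 10w^2 + 8w = (-(1/5)w + 2/5)(5w^3 + 5w^2 - 100w) + (-12w^2 + 48w)
  5w^3 + 5w^2 - 100w = (-(5/12)w - 25/12)(-12w^2 + 48w) + (0)
Last nonzero remainder: -12w^2 + 48w. Dividing through by -12 gives the monic gcd w^2 - 4w.
Cancel w^2 - 4w from numerator and denominator to get the reduced form.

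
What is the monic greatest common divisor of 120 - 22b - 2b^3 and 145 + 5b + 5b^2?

1

By polynomial division,
  -2b^3 - 22b + 120 = (-(2/5)b + 2/5)(5b^2 + 5b + 145) + (34b + 62)
  5b^2 + 5b + 145 = ((5/34)b - 35/289)(34b + 62) + (44075/289)
  34b + 62 = ((9826/44075)b + 17918/44075)(44075/289) + (0)
The last nonzero remainder is the constant 44075/289, so the polynomials are coprime and gcd = 1.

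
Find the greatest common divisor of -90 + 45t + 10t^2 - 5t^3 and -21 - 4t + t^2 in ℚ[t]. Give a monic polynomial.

3 + t

Repeated division with remainder:
  -5t^3 + 10t^2 + 45t - 90 = (-5t - 10)(t^2 - 4t - 21) + (-100t - 300)
  t^2 - 4t - 21 = (-(1/100)t + 7/100)(-100t - 300) + (0)
Last nonzero remainder: -100t - 300. Dividing through by -100 gives the monic gcd t + 3.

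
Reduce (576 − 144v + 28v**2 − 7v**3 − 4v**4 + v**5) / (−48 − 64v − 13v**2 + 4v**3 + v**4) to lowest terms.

(−36 + 9v − 4v**2 + v**3)/(3 + 4v + v**2)

By polynomial division,
  v**5 − 4v**4 − 7v**3 + 28v**2 − 144v + 576 = (v − 8)(v**4 + 4v**3 − 13v**2 − 64v − 48) + (38v**3 − 12v**2 − 608v + 192)
  v**4 + 4v**3 − 13v**2 − 64v − 48 = ((1/38)v + 41/361)(38v**3 − 12v**2 − 608v + 192) + ((1575/361)v**2 − 25200/361)
  38v**3 − 12v**2 − 608v + 192 = ((13718/1575)v − 1444/525)((1575/361)v**2 − 25200/361) + (0)
Last nonzero remainder: (1575/361)v**2 − 25200/361. Dividing through by 1575/361 gives the monic gcd v**2 − 16.
Cancel v**2 − 16 from numerator and denominator to get the reduced form.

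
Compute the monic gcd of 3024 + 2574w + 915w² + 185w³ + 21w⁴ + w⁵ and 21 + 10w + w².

21 + 10w + w²

Euclidean algorithm in ℚ[w]:
  w⁵ + 21w⁴ + 185w³ + 915w² + 2574w + 3024 = (w³ + 11w² + 54w + 144)(w² + 10w + 21) + (0)
The last nonzero remainder w² + 10w + 21 is already monic.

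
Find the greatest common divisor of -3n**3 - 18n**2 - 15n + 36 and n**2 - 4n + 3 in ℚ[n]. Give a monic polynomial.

By polynomial division,
  -3n**3 - 18n**2 - 15n + 36 = (-3n - 30)(n**2 - 4n + 3) + (-126n + 126)
  n**2 - 4n + 3 = (-(1/126)n + 1/42)(-126n + 126) + (0)
Last nonzero remainder: -126n + 126. Dividing through by -126 gives the monic gcd n - 1.

n - 1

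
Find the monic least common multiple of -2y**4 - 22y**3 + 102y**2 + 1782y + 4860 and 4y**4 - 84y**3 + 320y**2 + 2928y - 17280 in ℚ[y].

By polynomial division,
  -2y**4 - 22y**3 + 102y**2 + 1782y + 4860 = (-1/2)(4y**4 - 84y**3 + 320y**2 + 2928y - 17280) + (-64y**3 + 262y**2 + 3246y - 3780)
  4y**4 - 84y**3 + 320y**2 + 2928y - 17280 = (-(1/16)y + 541/512)(-64y**3 + 262y**2 + 3246y - 3780) + ((62985/256)y**2 - (188955/256)y - 1700595/128)
  -64y**3 + 262y**2 + 3246y - 3780 = (-(16384/62985)y + 3584/12597)((62985/256)y**2 - (188955/256)y - 1700595/128) + (0)
Last nonzero remainder: (62985/256)y**2 - (188955/256)y - 1700595/128. Dividing through by 62985/256 gives the monic gcd y**2 - 3y - 54.
Then lcm(f, g) = f·g / gcd(f, g); expanding and making the result monic gives the answer.

y**6 - 7y**5 - 169y**4 + 907y**3 + 9528y**2 - 27540y - 194400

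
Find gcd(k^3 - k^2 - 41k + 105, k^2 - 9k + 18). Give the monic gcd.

By polynomial division,
  k^3 - k^2 - 41k + 105 = (k + 8)(k^2 - 9k + 18) + (13k - 39)
  k^2 - 9k + 18 = ((1/13)k - 6/13)(13k - 39) + (0)
Last nonzero remainder: 13k - 39. Dividing through by 13 gives the monic gcd k - 3.

k - 3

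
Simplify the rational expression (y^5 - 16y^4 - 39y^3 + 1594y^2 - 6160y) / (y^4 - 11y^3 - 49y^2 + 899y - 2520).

(y^3 - y^2 - 110y)/(y^2 + 4y - 45)

Euclidean algorithm in ℚ[y]:
  y^5 - 16y^4 - 39y^3 + 1594y^2 - 6160y = (y - 5)(y^4 - 11y^3 - 49y^2 + 899y - 2520) + (-45y^3 + 450y^2 + 855y - 12600)
  y^4 - 11y^3 - 49y^2 + 899y - 2520 = (-(1/45)y + 1/45)(-45y^3 + 450y^2 + 855y - 12600) + (-40y^2 + 600y - 2240)
  -45y^3 + 450y^2 + 855y - 12600 = ((9/8)y + 45/8)(-40y^2 + 600y - 2240) + (0)
Last nonzero remainder: -40y^2 + 600y - 2240. Dividing through by -40 gives the monic gcd y^2 - 15y + 56.
Cancel y^2 - 15y + 56 from numerator and denominator to get the reduced form.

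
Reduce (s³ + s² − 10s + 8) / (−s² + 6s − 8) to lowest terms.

Repeated division with remainder:
  s³ + s² − 10s + 8 = (−s − 7)(−s² + 6s − 8) + (24s − 48)
  −s² + 6s − 8 = (−(1/24)s + 1/6)(24s − 48) + (0)
Last nonzero remainder: 24s − 48. Dividing through by 24 gives the monic gcd s − 2.
Cancel s − 2 from numerator and denominator to get the reduced form.

(−s² − 3s + 4)/(s − 4)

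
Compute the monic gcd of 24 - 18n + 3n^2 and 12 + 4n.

1

By polynomial division,
  3n^2 - 18n + 24 = ((3/4)n - 27/4)(4n + 12) + (105)
  4n + 12 = ((4/105)n + 4/35)(105) + (0)
The last nonzero remainder is the constant 105, so the polynomials are coprime and gcd = 1.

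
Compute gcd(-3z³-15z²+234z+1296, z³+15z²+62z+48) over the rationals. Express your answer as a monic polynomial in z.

Apply the Euclidean algorithm:
  -3z³-15z²+234z+1296 = (-3)(z³+15z²+62z+48) + (30z²+420z+1440)
  z³+15z²+62z+48 = ((1/30)z+1/30)(30z²+420z+1440) + (0)
Last nonzero remainder: 30z²+420z+1440. Dividing through by 30 gives the monic gcd z²+14z+48.

z²+14z+48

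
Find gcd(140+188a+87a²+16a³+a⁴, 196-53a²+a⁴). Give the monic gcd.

Euclidean algorithm in ℚ[a]:
  a⁴+16a³+87a²+188a+140 = (a⁴-53a²+196) + (16a³+140a²+188a-56)
  a⁴-53a²+196 = ((1/16)a-35/64)(16a³+140a²+188a-56) + ((189/16)a²+(1701/16)a+1323/8)
  16a³+140a²+188a-56 = ((256/189)a-64/189)((189/16)a²+(1701/16)a+1323/8) + (0)
Last nonzero remainder: (189/16)a²+(1701/16)a+1323/8. Dividing through by 189/16 gives the monic gcd a²+9a+14.

14+9a+a²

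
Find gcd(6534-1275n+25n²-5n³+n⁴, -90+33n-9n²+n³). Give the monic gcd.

-6+n

Euclidean algorithm in ℚ[n]:
  n⁴-5n³+25n²-1275n+6534 = (n+4)(n³-9n²+33n-90) + (28n²-1317n+6894)
  n³-9n²+33n-90 = ((1/28)n+1065/784)(28n²-1317n+6894) + ((1235445/784)n-3706335/392)
  28n²-1317n+6894 = ((21952/1235445)n-300272/411815)((1235445/784)n-3706335/392) + (0)
Last nonzero remainder: (1235445/784)n-3706335/392. Dividing through by 1235445/784 gives the monic gcd n-6.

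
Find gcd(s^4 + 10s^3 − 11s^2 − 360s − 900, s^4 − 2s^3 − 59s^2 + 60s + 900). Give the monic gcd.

By polynomial division,
  s^4 + 10s^3 − 11s^2 − 360s − 900 = (s^4 − 2s^3 − 59s^2 + 60s + 900) + (12s^3 + 48s^2 − 420s − 1800)
  s^4 − 2s^3 − 59s^2 + 60s + 900 = ((1/12)s − 1/2)(12s^3 + 48s^2 − 420s − 1800) + (0)
Last nonzero remainder: 12s^3 + 48s^2 − 420s − 1800. Dividing through by 12 gives the monic gcd s^3 + 4s^2 − 35s − 150.

s^3 + 4s^2 − 35s − 150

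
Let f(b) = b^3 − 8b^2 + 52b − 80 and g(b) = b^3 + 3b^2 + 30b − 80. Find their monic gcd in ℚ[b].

By polynomial division,
  b^3 − 8b^2 + 52b − 80 = (b^3 + 3b^2 + 30b − 80) + (−11b^2 + 22b)
  b^3 + 3b^2 + 30b − 80 = (−(1/11)b − 5/11)(−11b^2 + 22b) + (40b − 80)
  −11b^2 + 22b = (−(11/40)b)(40b − 80) + (0)
Last nonzero remainder: 40b − 80. Dividing through by 40 gives the monic gcd b − 2.

b − 2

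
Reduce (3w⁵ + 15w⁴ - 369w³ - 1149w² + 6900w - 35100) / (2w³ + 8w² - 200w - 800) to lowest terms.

(3w³ + 15w² - 69w + 351)/(2w + 8)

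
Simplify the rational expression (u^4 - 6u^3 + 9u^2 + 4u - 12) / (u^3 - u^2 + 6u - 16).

Euclidean algorithm in ℚ[u]:
  u^4 - 6u^3 + 9u^2 + 4u - 12 = (u - 5)(u^3 - u^2 + 6u - 16) + (-2u^2 + 50u - 92)
  u^3 - u^2 + 6u - 16 = (-(1/2)u - 12)(-2u^2 + 50u - 92) + (560u - 1120)
  -2u^2 + 50u - 92 = (-(1/280)u + 23/280)(560u - 1120) + (0)
Last nonzero remainder: 560u - 1120. Dividing through by 560 gives the monic gcd u - 2.
Cancel u - 2 from numerator and denominator to get the reduced form.

(u^3 - 4u^2 + u + 6)/(u^2 + u + 8)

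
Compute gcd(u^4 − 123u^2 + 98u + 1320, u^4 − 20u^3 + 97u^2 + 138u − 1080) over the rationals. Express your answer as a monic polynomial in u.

By polynomial division,
  u^4 − 123u^2 + 98u + 1320 = (u^4 − 20u^3 + 97u^2 + 138u − 1080) + (20u^3 − 220u^2 − 40u + 2400)
  u^4 − 20u^3 + 97u^2 + 138u − 1080 = ((1/20)u − 9/20)(20u^3 − 220u^2 − 40u + 2400) + (0)
Last nonzero remainder: 20u^3 − 220u^2 − 40u + 2400. Dividing through by 20 gives the monic gcd u^3 − 11u^2 − 2u + 120.

u^3 − 11u^2 − 2u + 120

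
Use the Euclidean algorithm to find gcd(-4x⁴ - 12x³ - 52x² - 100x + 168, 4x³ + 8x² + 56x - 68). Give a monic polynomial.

x - 1

Euclidean algorithm in ℚ[x]:
  -4x⁴ - 12x³ - 52x² - 100x + 168 = (-x - 1)(4x³ + 8x² + 56x - 68) + (12x² - 112x + 100)
  4x³ + 8x² + 56x - 68 = ((1/3)x + 34/9)(12x² - 112x + 100) + ((4012/9)x - 4012/9)
  12x² - 112x + 100 = ((27/1003)x - 225/1003)((4012/9)x - 4012/9) + (0)
Last nonzero remainder: (4012/9)x - 4012/9. Dividing through by 4012/9 gives the monic gcd x - 1.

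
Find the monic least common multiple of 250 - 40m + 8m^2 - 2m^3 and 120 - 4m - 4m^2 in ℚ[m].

-750 - 5m - 4m^2 + 2m^3 + m^4

Apply the Euclidean algorithm:
  -2m^3 + 8m^2 - 40m + 250 = ((1/2)m - 5/2)(-4m^2 - 4m + 120) + (-110m + 550)
  -4m^2 - 4m + 120 = ((2/55)m + 12/55)(-110m + 550) + (0)
Last nonzero remainder: -110m + 550. Dividing through by -110 gives the monic gcd m - 5.
Then lcm(f, g) = f·g / gcd(f, g); expanding and making the result monic gives the answer.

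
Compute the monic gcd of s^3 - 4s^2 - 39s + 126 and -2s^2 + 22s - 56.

s - 7

By polynomial division,
  s^3 - 4s^2 - 39s + 126 = (-(1/2)s - 7/2)(-2s^2 + 22s - 56) + (10s - 70)
  -2s^2 + 22s - 56 = (-(1/5)s + 4/5)(10s - 70) + (0)
Last nonzero remainder: 10s - 70. Dividing through by 10 gives the monic gcd s - 7.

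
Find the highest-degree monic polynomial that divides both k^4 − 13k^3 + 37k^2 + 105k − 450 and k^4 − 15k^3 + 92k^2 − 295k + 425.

k^2 − 10k + 25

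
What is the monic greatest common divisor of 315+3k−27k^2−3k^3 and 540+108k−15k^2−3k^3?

5+k

Apply the Euclidean algorithm:
  −3k^3−27k^2+3k+315 = (−3k^3−15k^2+108k+540) + (−12k^2−105k−225)
  −3k^3−15k^2+108k+540 = ((1/4)k−15/16)(−12k^2−105k−225) + ((1053/16)k+5265/16)
  −12k^2−105k−225 = (−(64/351)k−80/117)((1053/16)k+5265/16) + (0)
Last nonzero remainder: (1053/16)k+5265/16. Dividing through by 1053/16 gives the monic gcd k+5.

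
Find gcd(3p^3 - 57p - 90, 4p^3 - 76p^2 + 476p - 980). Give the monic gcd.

p - 5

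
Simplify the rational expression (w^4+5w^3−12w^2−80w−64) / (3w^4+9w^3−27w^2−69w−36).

(w^2−16)/(3w^2−6w−9)

Euclidean algorithm in ℚ[w]:
  w^4+5w^3−12w^2−80w−64 = (1/3)(3w^4+9w^3−27w^2−69w−36) + (2w^3−3w^2−57w−52)
  3w^4+9w^3−27w^2−69w−36 = ((3/2)w+27/4)(2w^3−3w^2−57w−52) + ((315/4)w^2+(1575/4)w+315)
  2w^3−3w^2−57w−52 = ((8/315)w−52/315)((315/4)w^2+(1575/4)w+315) + (0)
Last nonzero remainder: (315/4)w^2+(1575/4)w+315. Dividing through by 315/4 gives the monic gcd w^2+5w+4.
Cancel w^2+5w+4 from numerator and denominator to get the reduced form.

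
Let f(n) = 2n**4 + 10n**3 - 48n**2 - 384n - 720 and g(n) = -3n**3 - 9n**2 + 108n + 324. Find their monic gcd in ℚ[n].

Repeated division with remainder:
  2n**4 + 10n**3 - 48n**2 - 384n - 720 = (-(2/3)n - 4/3)(-3n**3 - 9n**2 + 108n + 324) + (12n**2 - 24n - 288)
  -3n**3 - 9n**2 + 108n + 324 = (-(1/4)n - 5/4)(12n**2 - 24n - 288) + (6n - 36)
  12n**2 - 24n - 288 = (2n + 8)(6n - 36) + (0)
Last nonzero remainder: 6n - 36. Dividing through by 6 gives the monic gcd n - 6.

n - 6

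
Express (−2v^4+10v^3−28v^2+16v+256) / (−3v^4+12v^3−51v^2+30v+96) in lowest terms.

(2v^2−4v−16)/(3v^2−3v−6)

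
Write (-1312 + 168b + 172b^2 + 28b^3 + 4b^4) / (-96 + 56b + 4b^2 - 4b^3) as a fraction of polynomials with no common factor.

By polynomial division,
  4b^4 + 28b^3 + 172b^2 + 168b - 1312 = (-b - 8)(-4b^3 + 4b^2 + 56b - 96) + (260b^2 + 520b - 2080)
  -4b^3 + 4b^2 + 56b - 96 = (-(1/65)b + 3/65)(260b^2 + 520b - 2080) + (0)
Last nonzero remainder: 260b^2 + 520b - 2080. Dividing through by 260 gives the monic gcd b^2 + 2b - 8.
Cancel b^2 + 2b - 8 from numerator and denominator to get the reduced form.

(-41 - 5b - b^2)/(-3 + b)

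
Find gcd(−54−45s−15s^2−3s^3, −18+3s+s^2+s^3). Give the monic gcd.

By polynomial division,
  −3s^3−15s^2−45s−54 = (−3)(s^3+s^2+3s−18) + (−12s^2−36s−108)
  s^3+s^2+3s−18 = (−(1/12)s+1/6)(−12s^2−36s−108) + (0)
Last nonzero remainder: −12s^2−36s−108. Dividing through by −12 gives the monic gcd s^2+3s+9.

9+3s+s^2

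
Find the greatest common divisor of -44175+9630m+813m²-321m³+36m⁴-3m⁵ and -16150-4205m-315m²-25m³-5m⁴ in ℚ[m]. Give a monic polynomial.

95-6m+m²

By polynomial division,
  -3m⁵+36m⁴-321m³+813m²+9630m-44175 = ((3/5)m-51/5)(-5m⁴-25m³-315m²-4205m-16150) + (-387m³+123m²-23571m-208905)
  -5m⁴-25m³-315m²-4205m-16150 = ((5/387)m+3430/49923)(-387m³+123m²-23571m-208905) + (-(314780/16641)m²+(629560/5547)m-29904100/16641)
  -387m³+123m²-23571m-208905 = ((6440067/314780)m+36593559/314780)(-(314780/16641)m²+(629560/5547)m-29904100/16641) + (0)
Last nonzero remainder: -(314780/16641)m²+(629560/5547)m-29904100/16641. Dividing through by -314780/16641 gives the monic gcd m²-6m+95.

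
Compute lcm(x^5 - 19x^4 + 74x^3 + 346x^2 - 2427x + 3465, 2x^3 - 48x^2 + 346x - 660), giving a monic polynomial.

By polynomial division,
  x^5 - 19x^4 + 74x^3 + 346x^2 - 2427x + 3465 = ((1/2)x^2 + (5/2)x + 21/2)(2x^3 - 48x^2 + 346x - 660) + (315x^2 - 4410x + 10395)
  2x^3 - 48x^2 + 346x - 660 = ((2/315)x - 4/63)(315x^2 - 4410x + 10395) + (0)
Last nonzero remainder: 315x^2 - 4410x + 10395. Dividing through by 315 gives the monic gcd x^2 - 14x + 33.
Then lcm(f, g) = f·g / gcd(f, g); expanding and making the result monic gives the answer.

x^6 - 29x^5 + 264x^4 - 394x^3 - 5887x^2 + 27735x - 34650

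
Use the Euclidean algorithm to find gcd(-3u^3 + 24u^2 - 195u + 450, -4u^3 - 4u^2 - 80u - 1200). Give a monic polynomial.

u^2 - 5u + 50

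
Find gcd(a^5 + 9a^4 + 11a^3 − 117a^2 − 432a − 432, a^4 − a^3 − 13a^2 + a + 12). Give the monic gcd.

Repeated division with remainder:
  a^5 + 9a^4 + 11a^3 − 117a^2 − 432a − 432 = (a + 10)(a^4 − a^3 − 13a^2 + a + 12) + (34a^3 + 12a^2 − 454a − 552)
  a^4 − a^3 − 13a^2 + a + 12 = ((1/34)a − 23/578)(34a^3 + 12a^2 − 454a − 552) + ((240/289)a^2 − (240/289)a − 2880/289)
  34a^3 + 12a^2 − 454a − 552 = ((4913/120)a + 6647/120)((240/289)a^2 − (240/289)a − 2880/289) + (0)
Last nonzero remainder: (240/289)a^2 − (240/289)a − 2880/289. Dividing through by 240/289 gives the monic gcd a^2 − a − 12.

a^2 − a − 12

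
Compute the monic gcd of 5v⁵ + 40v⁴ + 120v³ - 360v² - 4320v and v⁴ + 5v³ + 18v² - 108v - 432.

v³ + 2v² + 12v - 144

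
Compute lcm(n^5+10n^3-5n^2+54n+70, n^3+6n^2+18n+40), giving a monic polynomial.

n^6+4n^5+10n^4+35n^3+34n^2+286n+280

Euclidean algorithm in ℚ[n]:
  n^5+10n^3-5n^2+54n+70 = (n^2-6n+28)(n^3+6n^2+18n+40) + (-105n^2-210n-1050)
  n^3+6n^2+18n+40 = (-(1/105)n-4/105)(-105n^2-210n-1050) + (0)
Last nonzero remainder: -105n^2-210n-1050. Dividing through by -105 gives the monic gcd n^2+2n+10.
Then lcm(f, g) = f·g / gcd(f, g); expanding and making the result monic gives the answer.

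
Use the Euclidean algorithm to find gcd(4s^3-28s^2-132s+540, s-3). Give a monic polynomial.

s-3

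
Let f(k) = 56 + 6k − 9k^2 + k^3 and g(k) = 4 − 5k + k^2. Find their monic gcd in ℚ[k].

−4 + k

Euclidean algorithm in ℚ[k]:
  k^3 − 9k^2 + 6k + 56 = (k − 4)(k^2 − 5k + 4) + (−18k + 72)
  k^2 − 5k + 4 = (−(1/18)k + 1/18)(−18k + 72) + (0)
Last nonzero remainder: −18k + 72. Dividing through by −18 gives the monic gcd k − 4.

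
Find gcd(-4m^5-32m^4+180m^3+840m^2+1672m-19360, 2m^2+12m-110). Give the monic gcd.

m^2+6m-55

Euclidean algorithm in ℚ[m]:
  -4m^5-32m^4+180m^3+840m^2+1672m-19360 = (-2m^3-4m^2+4m+176)(2m^2+12m-110) + (0)
Last nonzero remainder: 2m^2+12m-110. Dividing through by 2 gives the monic gcd m^2+6m-55.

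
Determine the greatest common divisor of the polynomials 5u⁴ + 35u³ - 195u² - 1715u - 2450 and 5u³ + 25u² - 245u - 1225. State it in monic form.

u³ + 5u² - 49u - 245

Euclidean algorithm in ℚ[u]:
  5u⁴ + 35u³ - 195u² - 1715u - 2450 = (u + 2)(5u³ + 25u² - 245u - 1225) + (0)
Last nonzero remainder: 5u³ + 25u² - 245u - 1225. Dividing through by 5 gives the monic gcd u³ + 5u² - 49u - 245.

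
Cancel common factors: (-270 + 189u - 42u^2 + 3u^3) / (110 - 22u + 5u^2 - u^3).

Euclidean algorithm in ℚ[u]:
  3u^3 - 42u^2 + 189u - 270 = (-3)(-u^3 + 5u^2 - 22u + 110) + (-27u^2 + 123u + 60)
  -u^3 + 5u^2 - 22u + 110 = ((1/27)u - 4/243)(-27u^2 + 123u + 60) + (-(1798/81)u + 8990/81)
  -27u^2 + 123u + 60 = ((2187/1798)u + 486/899)(-(1798/81)u + 8990/81) + (0)
Last nonzero remainder: -(1798/81)u + 8990/81. Dividing through by -1798/81 gives the monic gcd u - 5.
Cancel u - 5 from numerator and denominator to get the reduced form.

(-54 + 27u - 3u^2)/(22 + u^2)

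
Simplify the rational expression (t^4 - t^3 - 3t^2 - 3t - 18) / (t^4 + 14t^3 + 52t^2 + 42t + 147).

Repeated division with remainder:
  t^4 - t^3 - 3t^2 - 3t - 18 = (t^4 + 14t^3 + 52t^2 + 42t + 147) + (-15t^3 - 55t^2 - 45t - 165)
  t^4 + 14t^3 + 52t^2 + 42t + 147 = (-(1/15)t - 31/45)(-15t^3 - 55t^2 - 45t - 165) + ((100/9)t^2 + 100/3)
  -15t^3 - 55t^2 - 45t - 165 = (-(27/20)t - 99/20)((100/9)t^2 + 100/3) + (0)
Last nonzero remainder: (100/9)t^2 + 100/3. Dividing through by 100/9 gives the monic gcd t^2 + 3.
Cancel t^2 + 3 from numerator and denominator to get the reduced form.

(t^2 - t - 6)/(t^2 + 14t + 49)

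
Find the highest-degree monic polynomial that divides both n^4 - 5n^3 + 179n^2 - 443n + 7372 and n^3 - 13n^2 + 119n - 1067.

n^2 - 2n + 97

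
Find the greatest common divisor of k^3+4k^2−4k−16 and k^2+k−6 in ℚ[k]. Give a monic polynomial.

k−2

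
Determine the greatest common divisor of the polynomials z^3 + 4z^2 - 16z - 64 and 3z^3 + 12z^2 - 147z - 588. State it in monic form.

z + 4

Repeated division with remainder:
  z^3 + 4z^2 - 16z - 64 = (1/3)(3z^3 + 12z^2 - 147z - 588) + (33z + 132)
  3z^3 + 12z^2 - 147z - 588 = ((1/11)z^2 - 49/11)(33z + 132) + (0)
Last nonzero remainder: 33z + 132. Dividing through by 33 gives the monic gcd z + 4.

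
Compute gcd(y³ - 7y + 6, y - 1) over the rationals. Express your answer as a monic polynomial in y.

Euclidean algorithm in ℚ[y]:
  y³ - 7y + 6 = (y² + y - 6)(y - 1) + (0)
The last nonzero remainder y - 1 is already monic.

y - 1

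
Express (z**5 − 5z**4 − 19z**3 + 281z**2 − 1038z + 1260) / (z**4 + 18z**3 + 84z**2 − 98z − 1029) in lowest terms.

Repeated division with remainder:
  z**5 − 5z**4 − 19z**3 + 281z**2 − 1038z + 1260 = (z − 23)(z**4 + 18z**3 + 84z**2 − 98z − 1029) + (311z**3 + 2311z**2 − 2263z − 22407)
  z**4 + 18z**3 + 84z**2 − 98z − 1029 = ((1/311)z + 3287/96721)(311z**3 + 2311z**2 − 2263z − 22407) + ((1232100/96721)z**2 + (4928400/96721)z − 25874100/96721)
  311z**3 + 2311z**2 − 2263z − 22407 = ((30080231/1232100)z + 103201307/1232100)((1232100/96721)z**2 + (4928400/96721)z − 25874100/96721) + (0)
Last nonzero remainder: (1232100/96721)z**2 + (4928400/96721)z − 25874100/96721. Dividing through by 1232100/96721 gives the monic gcd z**2 + 4z − 21.
Cancel z**2 + 4z − 21 from numerator and denominator to get the reduced form.

(z**3 − 9z**2 + 38z − 60)/(z**2 + 14z + 49)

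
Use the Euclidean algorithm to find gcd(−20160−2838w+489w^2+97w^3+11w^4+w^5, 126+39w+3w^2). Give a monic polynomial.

By polynomial division,
  w^5+11w^4+97w^3+489w^2−2838w−20160 = ((1/3)w^3−(2/3)w^2+27w−160)(3w^2+39w+126) + (0)
Last nonzero remainder: 3w^2+39w+126. Dividing through by 3 gives the monic gcd w^2+13w+42.

42+13w+w^2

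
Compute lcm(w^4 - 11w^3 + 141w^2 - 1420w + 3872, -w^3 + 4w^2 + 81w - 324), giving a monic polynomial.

Euclidean algorithm in ℚ[w]:
  w^4 - 11w^3 + 141w^2 - 1420w + 3872 = (-w + 7)(-w^3 + 4w^2 + 81w - 324) + (194w^2 - 2311w + 6140)
  -w^3 + 4w^2 + 81w - 324 = (-(1/194)w - 1535/37636)(194w^2 - 2311w + 6140) + ((692291/37636)w - 692291/9409)
  194w^2 - 2311w + 6140 = ((7301384/692291)w - 57771260/692291)((692291/37636)w - 692291/9409) + (0)
Last nonzero remainder: (692291/37636)w - 692291/9409. Dividing through by 692291/37636 gives the monic gcd w - 4.
Then lcm(f, g) = f·g / gcd(f, g); expanding and making the result monic gives the answer.

w^6 - 11w^5 + 60w^4 - 529w^3 - 7549w^2 + 115020w - 313632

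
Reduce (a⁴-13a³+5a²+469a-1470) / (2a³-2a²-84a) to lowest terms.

Euclidean algorithm in ℚ[a]:
  a⁴-13a³+5a²+469a-1470 = ((1/2)a-6)(2a³-2a²-84a) + (35a²-35a-1470)
  2a³-2a²-84a = ((2/35)a)(35a²-35a-1470) + (0)
Last nonzero remainder: 35a²-35a-1470. Dividing through by 35 gives the monic gcd a²-a-42.
Cancel a²-a-42 from numerator and denominator to get the reduced form.

(a²-12a+35)/(2a)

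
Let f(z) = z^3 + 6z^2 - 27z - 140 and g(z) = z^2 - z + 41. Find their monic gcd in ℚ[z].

1

Euclidean algorithm in ℚ[z]:
  z^3 + 6z^2 - 27z - 140 = (z + 7)(z^2 - z + 41) + (-61z - 427)
  z^2 - z + 41 = (-(1/61)z + 8/61)(-61z - 427) + (97)
  -61z - 427 = (-(61/97)z - 427/97)(97) + (0)
The last nonzero remainder is the constant 97, so the polynomials are coprime and gcd = 1.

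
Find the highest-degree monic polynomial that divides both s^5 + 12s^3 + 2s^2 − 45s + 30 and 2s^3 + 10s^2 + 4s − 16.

s^2 + s − 2

By polynomial division,
  s^5 + 12s^3 + 2s^2 − 45s + 30 = ((1/2)s^2 − (5/2)s + 35/2)(2s^3 + 10s^2 + 4s − 16) + (−155s^2 − 155s + 310)
  2s^3 + 10s^2 + 4s − 16 = (−(2/155)s − 8/155)(−155s^2 − 155s + 310) + (0)
Last nonzero remainder: −155s^2 − 155s + 310. Dividing through by −155 gives the monic gcd s^2 + s − 2.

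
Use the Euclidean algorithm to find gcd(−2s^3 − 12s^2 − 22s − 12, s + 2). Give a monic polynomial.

s + 2

Apply the Euclidean algorithm:
  −2s^3 − 12s^2 − 22s − 12 = (−2s^2 − 8s − 6)(s + 2) + (0)
The last nonzero remainder s + 2 is already monic.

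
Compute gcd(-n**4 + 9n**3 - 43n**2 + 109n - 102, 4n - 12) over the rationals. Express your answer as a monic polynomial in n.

n - 3

Euclidean algorithm in ℚ[n]:
  -n**4 + 9n**3 - 43n**2 + 109n - 102 = (-(1/4)n**3 + (3/2)n**2 - (25/4)n + 17/2)(4n - 12) + (0)
Last nonzero remainder: 4n - 12. Dividing through by 4 gives the monic gcd n - 3.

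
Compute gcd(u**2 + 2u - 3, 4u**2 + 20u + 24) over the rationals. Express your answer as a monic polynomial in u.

By polynomial division,
  u**2 + 2u - 3 = (1/4)(4u**2 + 20u + 24) + (-3u - 9)
  4u**2 + 20u + 24 = (-(4/3)u - 8/3)(-3u - 9) + (0)
Last nonzero remainder: -3u - 9. Dividing through by -3 gives the monic gcd u + 3.

u + 3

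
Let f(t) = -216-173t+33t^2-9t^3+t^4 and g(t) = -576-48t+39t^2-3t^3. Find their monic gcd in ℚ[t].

By polynomial division,
  t^4-9t^3+33t^2-173t-216 = (-(1/3)t-4/3)(-3t^3+39t^2-48t-576) + (69t^2-429t-984)
  -3t^3+39t^2-48t-576 = (-(1/23)t+156/529)(69t^2-429t-984) + ((18900/529)t-151200/529)
  69t^2-429t-984 = ((12167/6300)t+21689/6300)((18900/529)t-151200/529) + (0)
Last nonzero remainder: (18900/529)t-151200/529. Dividing through by 18900/529 gives the monic gcd t-8.

-8+t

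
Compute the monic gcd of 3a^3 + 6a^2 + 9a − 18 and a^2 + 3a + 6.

a^2 + 3a + 6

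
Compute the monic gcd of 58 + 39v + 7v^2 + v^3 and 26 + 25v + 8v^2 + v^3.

2 + v

Repeated division with remainder:
  v^3 + 7v^2 + 39v + 58 = (v^3 + 8v^2 + 25v + 26) + (−v^2 + 14v + 32)
  v^3 + 8v^2 + 25v + 26 = (−v − 22)(−v^2 + 14v + 32) + (365v + 730)
  −v^2 + 14v + 32 = (−(1/365)v + 16/365)(365v + 730) + (0)
Last nonzero remainder: 365v + 730. Dividing through by 365 gives the monic gcd v + 2.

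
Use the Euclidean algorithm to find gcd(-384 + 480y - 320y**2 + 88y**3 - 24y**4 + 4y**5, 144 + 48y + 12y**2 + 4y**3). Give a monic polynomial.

Repeated division with remainder:
  4y**5 - 24y**4 + 88y**3 - 320y**2 + 480y - 384 = (y**2 - 9y + 37)(4y**3 + 12y**2 + 48y + 144) + (-476y**2 - 5712)
  4y**3 + 12y**2 + 48y + 144 = (-(1/119)y - 3/119)(-476y**2 - 5712) + (0)
Last nonzero remainder: -476y**2 - 5712. Dividing through by -476 gives the monic gcd y**2 + 12.

12 + y**2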